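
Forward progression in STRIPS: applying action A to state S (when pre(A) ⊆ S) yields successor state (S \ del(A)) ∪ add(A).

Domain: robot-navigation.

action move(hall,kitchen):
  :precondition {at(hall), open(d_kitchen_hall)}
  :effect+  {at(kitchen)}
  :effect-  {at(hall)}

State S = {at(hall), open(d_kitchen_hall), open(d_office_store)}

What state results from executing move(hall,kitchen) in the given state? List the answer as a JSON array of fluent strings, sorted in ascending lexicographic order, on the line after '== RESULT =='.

Compute (S \ del) ∪ add:
  pre ⊆ S: {at(hall), open(d_kitchen_hall)} ⊆ S  — applicable
  S \ del = {open(d_kitchen_hall), open(d_office_store)}
  ∪ add   = {at(kitchen), open(d_kitchen_hall), open(d_office_store)}

== RESULT ==
["at(kitchen)", "open(d_kitchen_hall)", "open(d_office_store)"]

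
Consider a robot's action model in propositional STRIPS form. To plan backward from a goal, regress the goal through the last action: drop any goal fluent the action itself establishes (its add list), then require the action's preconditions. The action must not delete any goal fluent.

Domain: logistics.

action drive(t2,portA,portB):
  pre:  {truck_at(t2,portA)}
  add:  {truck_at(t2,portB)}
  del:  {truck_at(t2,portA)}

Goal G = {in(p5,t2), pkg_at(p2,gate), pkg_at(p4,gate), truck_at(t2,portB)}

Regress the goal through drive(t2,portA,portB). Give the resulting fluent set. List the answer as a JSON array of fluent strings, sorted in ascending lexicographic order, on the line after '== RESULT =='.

Compute (G \ add) ∪ pre:
  G ∩ del = {}  (empty — regression defined)
  G \ add = {in(p5,t2), pkg_at(p2,gate), pkg_at(p4,gate), truck_at(t2,portB)} \ {truck_at(t2,portB)} = {in(p5,t2), pkg_at(p2,gate), pkg_at(p4,gate)}
  ∪ pre   = {in(p5,t2), pkg_at(p2,gate), pkg_at(p4,gate)} ∪ {truck_at(t2,portA)}
          = {in(p5,t2), pkg_at(p2,gate), pkg_at(p4,gate), truck_at(t2,portA)}

== RESULT ==
["in(p5,t2)", "pkg_at(p2,gate)", "pkg_at(p4,gate)", "truck_at(t2,portA)"]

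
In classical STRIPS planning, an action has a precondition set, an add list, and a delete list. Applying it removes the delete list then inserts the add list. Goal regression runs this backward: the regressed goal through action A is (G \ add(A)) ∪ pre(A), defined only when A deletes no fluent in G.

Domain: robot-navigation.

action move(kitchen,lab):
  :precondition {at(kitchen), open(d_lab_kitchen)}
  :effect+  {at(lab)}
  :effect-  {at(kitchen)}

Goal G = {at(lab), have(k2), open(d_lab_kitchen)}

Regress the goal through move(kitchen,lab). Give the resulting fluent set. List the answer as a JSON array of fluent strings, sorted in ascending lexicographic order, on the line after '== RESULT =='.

Compute (G \ add) ∪ pre:
  G ∩ del = {}  (empty — regression defined)
  G \ add = {at(lab), have(k2), open(d_lab_kitchen)} \ {at(lab)} = {have(k2), open(d_lab_kitchen)}
  ∪ pre   = {have(k2), open(d_lab_kitchen)} ∪ {at(kitchen), open(d_lab_kitchen)}
          = {at(kitchen), have(k2), open(d_lab_kitchen)}

== RESULT ==
["at(kitchen)", "have(k2)", "open(d_lab_kitchen)"]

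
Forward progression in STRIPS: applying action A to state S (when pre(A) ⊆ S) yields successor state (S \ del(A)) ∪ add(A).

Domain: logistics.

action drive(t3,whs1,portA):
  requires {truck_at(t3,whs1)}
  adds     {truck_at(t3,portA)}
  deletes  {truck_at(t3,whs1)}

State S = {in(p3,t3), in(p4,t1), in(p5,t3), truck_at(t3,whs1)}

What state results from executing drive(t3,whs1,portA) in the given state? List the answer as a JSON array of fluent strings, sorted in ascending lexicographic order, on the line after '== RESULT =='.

Compute (S \ del) ∪ add:
  pre ⊆ S: {truck_at(t3,whs1)} ⊆ S  — applicable
  S \ del = {in(p3,t3), in(p4,t1), in(p5,t3)}
  ∪ add   = {in(p3,t3), in(p4,t1), in(p5,t3), truck_at(t3,portA)}

== RESULT ==
["in(p3,t3)", "in(p4,t1)", "in(p5,t3)", "truck_at(t3,portA)"]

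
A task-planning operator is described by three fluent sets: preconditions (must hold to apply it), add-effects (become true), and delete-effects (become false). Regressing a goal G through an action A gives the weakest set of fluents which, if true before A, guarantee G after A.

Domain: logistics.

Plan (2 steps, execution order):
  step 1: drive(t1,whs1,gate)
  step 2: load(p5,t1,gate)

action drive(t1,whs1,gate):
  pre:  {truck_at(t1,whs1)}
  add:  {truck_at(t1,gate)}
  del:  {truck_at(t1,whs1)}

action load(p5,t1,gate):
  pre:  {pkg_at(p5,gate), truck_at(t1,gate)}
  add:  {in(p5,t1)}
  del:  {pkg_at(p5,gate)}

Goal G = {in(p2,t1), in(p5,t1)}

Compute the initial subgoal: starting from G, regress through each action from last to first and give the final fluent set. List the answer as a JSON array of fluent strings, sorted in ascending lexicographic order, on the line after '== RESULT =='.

Regress step by step:
  through step 2 (load(p5,t1,gate)): drop {in(p5,t1)}, keep {in(p2,t1)}, require {pkg_at(p5,gate), truck_at(t1,gate)}
    → {in(p2,t1), pkg_at(p5,gate), truck_at(t1,gate)}
  through step 1 (drive(t1,whs1,gate)): drop {truck_at(t1,gate)}, keep {in(p2,t1), pkg_at(p5,gate)}, require {truck_at(t1,whs1)}
    → {in(p2,t1), pkg_at(p5,gate), truck_at(t1,whs1)}

== RESULT ==
["in(p2,t1)", "pkg_at(p5,gate)", "truck_at(t1,whs1)"]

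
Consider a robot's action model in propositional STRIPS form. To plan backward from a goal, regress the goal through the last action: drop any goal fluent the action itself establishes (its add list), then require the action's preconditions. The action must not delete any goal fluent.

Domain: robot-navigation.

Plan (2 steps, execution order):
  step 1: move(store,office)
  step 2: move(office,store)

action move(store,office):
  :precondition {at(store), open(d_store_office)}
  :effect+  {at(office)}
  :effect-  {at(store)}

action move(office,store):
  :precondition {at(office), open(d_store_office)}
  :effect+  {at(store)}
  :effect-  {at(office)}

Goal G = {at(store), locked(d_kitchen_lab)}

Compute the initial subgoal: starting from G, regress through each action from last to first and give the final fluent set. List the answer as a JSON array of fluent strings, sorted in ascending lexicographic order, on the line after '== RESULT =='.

Work backward from the goal:
  through step 2 (move(office,store)): drop {at(store)}, keep {locked(d_kitchen_lab)}, require {at(office), open(d_store_office)}
    → {at(office), locked(d_kitchen_lab), open(d_store_office)}
  through step 1 (move(store,office)): drop {at(office)}, keep {locked(d_kitchen_lab), open(d_store_office)}, require {at(store), open(d_store_office)}
    → {at(store), locked(d_kitchen_lab), open(d_store_office)}

== RESULT ==
["at(store)", "locked(d_kitchen_lab)", "open(d_store_office)"]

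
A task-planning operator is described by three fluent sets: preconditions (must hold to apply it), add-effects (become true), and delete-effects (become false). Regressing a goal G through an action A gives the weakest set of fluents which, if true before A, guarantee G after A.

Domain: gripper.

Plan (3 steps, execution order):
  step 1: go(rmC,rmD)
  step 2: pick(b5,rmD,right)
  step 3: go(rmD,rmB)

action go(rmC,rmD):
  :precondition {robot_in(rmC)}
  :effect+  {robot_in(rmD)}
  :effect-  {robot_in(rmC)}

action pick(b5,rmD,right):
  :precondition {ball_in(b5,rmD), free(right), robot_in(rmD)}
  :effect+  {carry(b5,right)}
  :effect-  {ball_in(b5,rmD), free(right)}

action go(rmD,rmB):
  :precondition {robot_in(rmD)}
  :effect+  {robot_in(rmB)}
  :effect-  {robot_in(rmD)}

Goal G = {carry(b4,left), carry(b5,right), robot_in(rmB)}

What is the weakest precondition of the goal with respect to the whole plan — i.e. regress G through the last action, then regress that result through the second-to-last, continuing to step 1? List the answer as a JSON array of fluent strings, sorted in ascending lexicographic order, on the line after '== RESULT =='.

Work backward from the goal:
  through step 3 (go(rmD,rmB)): drop {robot_in(rmB)}, keep {carry(b4,left), carry(b5,right)}, require {robot_in(rmD)}
    → {carry(b4,left), carry(b5,right), robot_in(rmD)}
  through step 2 (pick(b5,rmD,right)): drop {carry(b5,right)}, keep {carry(b4,left), robot_in(rmD)}, require {ball_in(b5,rmD), free(right), robot_in(rmD)}
    → {ball_in(b5,rmD), carry(b4,left), free(right), robot_in(rmD)}
  through step 1 (go(rmC,rmD)): drop {robot_in(rmD)}, keep {ball_in(b5,rmD), carry(b4,left), free(right)}, require {robot_in(rmC)}
    → {ball_in(b5,rmD), carry(b4,left), free(right), robot_in(rmC)}

== RESULT ==
["ball_in(b5,rmD)", "carry(b4,left)", "free(right)", "robot_in(rmC)"]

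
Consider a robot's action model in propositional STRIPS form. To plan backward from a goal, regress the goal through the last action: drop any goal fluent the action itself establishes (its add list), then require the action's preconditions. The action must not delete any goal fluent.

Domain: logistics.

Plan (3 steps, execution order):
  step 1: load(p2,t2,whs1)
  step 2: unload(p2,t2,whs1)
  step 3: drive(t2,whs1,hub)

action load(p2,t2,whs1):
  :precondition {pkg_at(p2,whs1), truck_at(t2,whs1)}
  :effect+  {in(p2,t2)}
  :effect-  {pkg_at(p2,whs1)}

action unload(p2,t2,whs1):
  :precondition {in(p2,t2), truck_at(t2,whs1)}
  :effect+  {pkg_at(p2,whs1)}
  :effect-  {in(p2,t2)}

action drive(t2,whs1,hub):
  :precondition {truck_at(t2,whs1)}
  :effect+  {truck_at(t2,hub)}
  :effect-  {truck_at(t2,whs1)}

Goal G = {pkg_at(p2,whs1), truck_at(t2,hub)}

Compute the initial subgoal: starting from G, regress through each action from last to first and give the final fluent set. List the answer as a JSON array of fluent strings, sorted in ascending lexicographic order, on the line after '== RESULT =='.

Work backward from the goal:
  through step 3 (drive(t2,whs1,hub)): drop {truck_at(t2,hub)}, keep {pkg_at(p2,whs1)}, require {truck_at(t2,whs1)}
    → {pkg_at(p2,whs1), truck_at(t2,whs1)}
  through step 2 (unload(p2,t2,whs1)): drop {pkg_at(p2,whs1)}, keep {truck_at(t2,whs1)}, require {in(p2,t2), truck_at(t2,whs1)}
    → {in(p2,t2), truck_at(t2,whs1)}
  through step 1 (load(p2,t2,whs1)): drop {in(p2,t2)}, keep {truck_at(t2,whs1)}, require {pkg_at(p2,whs1), truck_at(t2,whs1)}
    → {pkg_at(p2,whs1), truck_at(t2,whs1)}

== RESULT ==
["pkg_at(p2,whs1)", "truck_at(t2,whs1)"]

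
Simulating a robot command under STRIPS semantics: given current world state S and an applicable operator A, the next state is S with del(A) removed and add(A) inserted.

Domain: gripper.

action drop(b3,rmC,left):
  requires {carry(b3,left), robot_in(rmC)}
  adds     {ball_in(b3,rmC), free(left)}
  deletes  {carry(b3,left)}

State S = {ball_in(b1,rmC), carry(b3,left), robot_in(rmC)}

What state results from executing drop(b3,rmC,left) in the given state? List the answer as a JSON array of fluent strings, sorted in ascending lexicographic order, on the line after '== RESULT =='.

Progress:
  pre ⊆ S: {carry(b3,left), robot_in(rmC)} ⊆ S  — applicable
  S \ del = {ball_in(b1,rmC), robot_in(rmC)}
  ∪ add   = {ball_in(b1,rmC), ball_in(b3,rmC), free(left), robot_in(rmC)}

== RESULT ==
["ball_in(b1,rmC)", "ball_in(b3,rmC)", "free(left)", "robot_in(rmC)"]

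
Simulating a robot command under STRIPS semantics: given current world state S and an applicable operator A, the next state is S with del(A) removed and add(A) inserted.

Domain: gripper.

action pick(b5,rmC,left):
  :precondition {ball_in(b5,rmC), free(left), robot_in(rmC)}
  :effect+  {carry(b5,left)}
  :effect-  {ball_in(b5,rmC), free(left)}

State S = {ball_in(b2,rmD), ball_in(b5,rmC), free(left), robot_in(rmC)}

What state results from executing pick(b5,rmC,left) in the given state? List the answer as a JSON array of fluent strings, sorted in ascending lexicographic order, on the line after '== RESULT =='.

Compute (S \ del) ∪ add:
  pre ⊆ S: {ball_in(b5,rmC), free(left), robot_in(rmC)} ⊆ S  — applicable
  S \ del = {ball_in(b2,rmD), robot_in(rmC)}
  ∪ add   = {ball_in(b2,rmD), carry(b5,left), robot_in(rmC)}

== RESULT ==
["ball_in(b2,rmD)", "carry(b5,left)", "robot_in(rmC)"]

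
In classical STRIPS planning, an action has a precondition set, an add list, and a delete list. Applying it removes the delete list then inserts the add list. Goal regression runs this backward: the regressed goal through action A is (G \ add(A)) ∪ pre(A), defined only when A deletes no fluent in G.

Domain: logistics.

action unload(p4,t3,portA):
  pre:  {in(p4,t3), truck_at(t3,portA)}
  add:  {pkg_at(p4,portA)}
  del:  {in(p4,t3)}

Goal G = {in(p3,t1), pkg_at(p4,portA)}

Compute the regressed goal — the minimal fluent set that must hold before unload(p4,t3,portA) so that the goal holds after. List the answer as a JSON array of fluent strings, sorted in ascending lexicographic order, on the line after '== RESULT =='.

Compute (G \ add) ∪ pre:
  G ∩ del = {}  (empty — regression defined)
  G \ add = {in(p3,t1), pkg_at(p4,portA)} \ {pkg_at(p4,portA)} = {in(p3,t1)}
  ∪ pre   = {in(p3,t1)} ∪ {in(p4,t3), truck_at(t3,portA)}
          = {in(p3,t1), in(p4,t3), truck_at(t3,portA)}

== RESULT ==
["in(p3,t1)", "in(p4,t3)", "truck_at(t3,portA)"]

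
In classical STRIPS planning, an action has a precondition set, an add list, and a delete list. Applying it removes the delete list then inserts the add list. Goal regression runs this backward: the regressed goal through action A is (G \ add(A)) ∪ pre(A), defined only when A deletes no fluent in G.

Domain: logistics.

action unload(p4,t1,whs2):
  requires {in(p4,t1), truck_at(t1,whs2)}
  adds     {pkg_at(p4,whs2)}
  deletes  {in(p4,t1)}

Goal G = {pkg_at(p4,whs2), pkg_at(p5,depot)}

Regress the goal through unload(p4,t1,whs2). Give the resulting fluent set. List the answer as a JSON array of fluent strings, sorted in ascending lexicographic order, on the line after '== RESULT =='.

Compute (G \ add) ∪ pre:
  G ∩ del = {}  (empty — regression defined)
  G \ add = {pkg_at(p4,whs2), pkg_at(p5,depot)} \ {pkg_at(p4,whs2)} = {pkg_at(p5,depot)}
  ∪ pre   = {pkg_at(p5,depot)} ∪ {in(p4,t1), truck_at(t1,whs2)}
          = {in(p4,t1), pkg_at(p5,depot), truck_at(t1,whs2)}

== RESULT ==
["in(p4,t1)", "pkg_at(p5,depot)", "truck_at(t1,whs2)"]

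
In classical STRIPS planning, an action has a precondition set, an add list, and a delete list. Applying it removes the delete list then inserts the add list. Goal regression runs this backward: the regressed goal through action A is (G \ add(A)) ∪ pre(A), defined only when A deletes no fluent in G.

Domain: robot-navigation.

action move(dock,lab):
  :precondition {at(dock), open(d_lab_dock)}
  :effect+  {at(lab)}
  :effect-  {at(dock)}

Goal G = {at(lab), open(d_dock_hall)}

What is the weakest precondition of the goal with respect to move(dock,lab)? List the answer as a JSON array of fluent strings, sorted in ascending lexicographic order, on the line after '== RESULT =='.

Regress:
  G ∩ del = {}  (empty — regression defined)
  G \ add = {at(lab), open(d_dock_hall)} \ {at(lab)} = {open(d_dock_hall)}
  ∪ pre   = {open(d_dock_hall)} ∪ {at(dock), open(d_lab_dock)}
          = {at(dock), open(d_dock_hall), open(d_lab_dock)}

== RESULT ==
["at(dock)", "open(d_dock_hall)", "open(d_lab_dock)"]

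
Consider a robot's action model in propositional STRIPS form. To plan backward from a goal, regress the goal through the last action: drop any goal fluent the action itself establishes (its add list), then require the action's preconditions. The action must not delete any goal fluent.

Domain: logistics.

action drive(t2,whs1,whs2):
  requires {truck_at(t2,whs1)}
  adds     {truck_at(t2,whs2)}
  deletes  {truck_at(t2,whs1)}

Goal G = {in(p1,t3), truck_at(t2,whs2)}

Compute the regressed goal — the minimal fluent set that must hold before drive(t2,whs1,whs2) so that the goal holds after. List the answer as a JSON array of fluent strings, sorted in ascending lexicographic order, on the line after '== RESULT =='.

Regress:
  G ∩ del = {}  (empty — regression defined)
  G \ add = {in(p1,t3), truck_at(t2,whs2)} \ {truck_at(t2,whs2)} = {in(p1,t3)}
  ∪ pre   = {in(p1,t3)} ∪ {truck_at(t2,whs1)}
          = {in(p1,t3), truck_at(t2,whs1)}

== RESULT ==
["in(p1,t3)", "truck_at(t2,whs1)"]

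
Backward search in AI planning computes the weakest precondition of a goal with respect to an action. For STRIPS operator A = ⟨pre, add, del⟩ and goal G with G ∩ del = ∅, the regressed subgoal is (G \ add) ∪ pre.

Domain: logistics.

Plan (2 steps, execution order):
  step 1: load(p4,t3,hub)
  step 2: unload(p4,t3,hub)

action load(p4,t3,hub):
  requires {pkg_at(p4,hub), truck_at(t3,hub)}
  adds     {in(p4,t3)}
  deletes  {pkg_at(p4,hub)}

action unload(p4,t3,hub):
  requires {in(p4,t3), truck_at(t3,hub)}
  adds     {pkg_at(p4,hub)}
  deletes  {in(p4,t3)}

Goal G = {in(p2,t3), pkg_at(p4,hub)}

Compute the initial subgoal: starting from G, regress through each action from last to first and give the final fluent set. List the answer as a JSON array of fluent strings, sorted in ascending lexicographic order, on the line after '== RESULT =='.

Work backward from the goal:
  through step 2 (unload(p4,t3,hub)): drop {pkg_at(p4,hub)}, keep {in(p2,t3)}, require {in(p4,t3), truck_at(t3,hub)}
    → {in(p2,t3), in(p4,t3), truck_at(t3,hub)}
  through step 1 (load(p4,t3,hub)): drop {in(p4,t3)}, keep {in(p2,t3), truck_at(t3,hub)}, require {pkg_at(p4,hub), truck_at(t3,hub)}
    → {in(p2,t3), pkg_at(p4,hub), truck_at(t3,hub)}

== RESULT ==
["in(p2,t3)", "pkg_at(p4,hub)", "truck_at(t3,hub)"]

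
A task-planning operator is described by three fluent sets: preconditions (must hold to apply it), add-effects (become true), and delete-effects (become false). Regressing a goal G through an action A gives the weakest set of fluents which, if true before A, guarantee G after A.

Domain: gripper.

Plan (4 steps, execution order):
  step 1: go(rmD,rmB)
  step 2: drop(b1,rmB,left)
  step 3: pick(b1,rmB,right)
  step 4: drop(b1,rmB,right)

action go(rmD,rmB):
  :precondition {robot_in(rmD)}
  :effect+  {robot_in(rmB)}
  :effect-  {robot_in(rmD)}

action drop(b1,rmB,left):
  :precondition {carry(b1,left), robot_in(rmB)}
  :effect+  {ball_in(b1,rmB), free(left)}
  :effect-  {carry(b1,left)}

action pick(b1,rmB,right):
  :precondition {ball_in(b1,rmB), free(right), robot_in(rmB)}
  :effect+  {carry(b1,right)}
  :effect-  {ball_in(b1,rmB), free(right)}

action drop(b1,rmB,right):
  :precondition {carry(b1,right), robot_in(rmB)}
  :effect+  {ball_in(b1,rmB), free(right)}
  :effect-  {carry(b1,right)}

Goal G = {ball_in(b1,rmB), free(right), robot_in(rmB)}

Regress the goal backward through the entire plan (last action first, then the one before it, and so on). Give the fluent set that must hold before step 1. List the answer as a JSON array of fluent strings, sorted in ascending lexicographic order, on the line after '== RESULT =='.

Regress step by step:
  through step 4 (drop(b1,rmB,right)): drop {ball_in(b1,rmB), free(right)}, keep {robot_in(rmB)}, require {carry(b1,right), robot_in(rmB)}
    → {carry(b1,right), robot_in(rmB)}
  through step 3 (pick(b1,rmB,right)): drop {carry(b1,right)}, keep {robot_in(rmB)}, require {ball_in(b1,rmB), free(right), robot_in(rmB)}
    → {ball_in(b1,rmB), free(right), robot_in(rmB)}
  through step 2 (drop(b1,rmB,left)): drop {ball_in(b1,rmB)}, keep {free(right), robot_in(rmB)}, require {carry(b1,left), robot_in(rmB)}
    → {carry(b1,left), free(right), robot_in(rmB)}
  through step 1 (go(rmD,rmB)): drop {robot_in(rmB)}, keep {carry(b1,left), free(right)}, require {robot_in(rmD)}
    → {carry(b1,left), free(right), robot_in(rmD)}

== RESULT ==
["carry(b1,left)", "free(right)", "robot_in(rmD)"]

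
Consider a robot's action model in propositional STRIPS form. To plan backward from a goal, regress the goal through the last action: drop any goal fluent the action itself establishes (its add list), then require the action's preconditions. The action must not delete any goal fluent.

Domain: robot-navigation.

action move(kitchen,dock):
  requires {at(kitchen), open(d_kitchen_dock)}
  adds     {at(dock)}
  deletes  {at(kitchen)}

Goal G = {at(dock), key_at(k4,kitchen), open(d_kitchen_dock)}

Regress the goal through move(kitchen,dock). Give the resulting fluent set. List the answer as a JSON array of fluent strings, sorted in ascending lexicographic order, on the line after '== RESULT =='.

Compute (G \ add) ∪ pre:
  G ∩ del = {}  (empty — regression defined)
  G \ add = {at(dock), key_at(k4,kitchen), open(d_kitchen_dock)} \ {at(dock)} = {key_at(k4,kitchen), open(d_kitchen_dock)}
  ∪ pre   = {key_at(k4,kitchen), open(d_kitchen_dock)} ∪ {at(kitchen), open(d_kitchen_dock)}
          = {at(kitchen), key_at(k4,kitchen), open(d_kitchen_dock)}

== RESULT ==
["at(kitchen)", "key_at(k4,kitchen)", "open(d_kitchen_dock)"]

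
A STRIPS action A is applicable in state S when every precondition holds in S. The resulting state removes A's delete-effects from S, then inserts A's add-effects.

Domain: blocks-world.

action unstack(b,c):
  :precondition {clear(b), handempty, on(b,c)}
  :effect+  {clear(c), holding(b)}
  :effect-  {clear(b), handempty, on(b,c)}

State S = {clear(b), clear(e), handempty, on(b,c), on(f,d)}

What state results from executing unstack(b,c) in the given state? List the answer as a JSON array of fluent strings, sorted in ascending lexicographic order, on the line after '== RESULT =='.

Progress:
  pre ⊆ S: {clear(b), handempty, on(b,c)} ⊆ S  — applicable
  S \ del = {clear(e), on(f,d)}
  ∪ add   = {clear(c), clear(e), holding(b), on(f,d)}

== RESULT ==
["clear(c)", "clear(e)", "holding(b)", "on(f,d)"]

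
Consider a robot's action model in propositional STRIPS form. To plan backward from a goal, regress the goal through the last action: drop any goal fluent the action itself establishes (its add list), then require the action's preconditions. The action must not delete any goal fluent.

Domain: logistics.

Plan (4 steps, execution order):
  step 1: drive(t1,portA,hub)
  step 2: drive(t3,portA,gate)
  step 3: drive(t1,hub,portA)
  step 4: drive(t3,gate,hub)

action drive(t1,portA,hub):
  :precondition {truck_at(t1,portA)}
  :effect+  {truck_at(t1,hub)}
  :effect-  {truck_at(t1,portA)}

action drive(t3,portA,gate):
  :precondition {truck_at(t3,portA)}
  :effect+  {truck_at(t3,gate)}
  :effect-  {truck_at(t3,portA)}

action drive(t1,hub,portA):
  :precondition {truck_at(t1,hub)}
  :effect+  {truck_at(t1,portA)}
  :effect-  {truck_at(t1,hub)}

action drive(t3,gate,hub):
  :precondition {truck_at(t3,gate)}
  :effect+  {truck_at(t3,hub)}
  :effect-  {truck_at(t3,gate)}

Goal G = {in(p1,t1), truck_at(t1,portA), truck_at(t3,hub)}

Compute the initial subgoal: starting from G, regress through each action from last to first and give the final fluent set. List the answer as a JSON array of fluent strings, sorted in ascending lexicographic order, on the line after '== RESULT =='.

Work backward from the goal:
  through step 4 (drive(t3,gate,hub)): drop {truck_at(t3,hub)}, keep {in(p1,t1), truck_at(t1,portA)}, require {truck_at(t3,gate)}
    → {in(p1,t1), truck_at(t1,portA), truck_at(t3,gate)}
  through step 3 (drive(t1,hub,portA)): drop {truck_at(t1,portA)}, keep {in(p1,t1), truck_at(t3,gate)}, require {truck_at(t1,hub)}
    → {in(p1,t1), truck_at(t1,hub), truck_at(t3,gate)}
  through step 2 (drive(t3,portA,gate)): drop {truck_at(t3,gate)}, keep {in(p1,t1), truck_at(t1,hub)}, require {truck_at(t3,portA)}
    → {in(p1,t1), truck_at(t1,hub), truck_at(t3,portA)}
  through step 1 (drive(t1,portA,hub)): drop {truck_at(t1,hub)}, keep {in(p1,t1), truck_at(t3,portA)}, require {truck_at(t1,portA)}
    → {in(p1,t1), truck_at(t1,portA), truck_at(t3,portA)}

== RESULT ==
["in(p1,t1)", "truck_at(t1,portA)", "truck_at(t3,portA)"]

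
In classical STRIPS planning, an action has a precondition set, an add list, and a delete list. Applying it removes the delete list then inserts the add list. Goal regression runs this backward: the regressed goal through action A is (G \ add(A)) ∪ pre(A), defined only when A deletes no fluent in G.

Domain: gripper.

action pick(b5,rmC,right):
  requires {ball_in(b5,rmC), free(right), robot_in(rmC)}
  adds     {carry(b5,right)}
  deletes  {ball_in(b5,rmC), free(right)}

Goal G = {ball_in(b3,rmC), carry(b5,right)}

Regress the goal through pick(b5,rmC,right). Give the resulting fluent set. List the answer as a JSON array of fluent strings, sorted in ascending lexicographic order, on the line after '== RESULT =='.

Regress:
  G ∩ del = {}  (empty — regression defined)
  G \ add = {ball_in(b3,rmC), carry(b5,right)} \ {carry(b5,right)} = {ball_in(b3,rmC)}
  ∪ pre   = {ball_in(b3,rmC)} ∪ {ball_in(b5,rmC), free(right), robot_in(rmC)}
          = {ball_in(b3,rmC), ball_in(b5,rmC), free(right), robot_in(rmC)}

== RESULT ==
["ball_in(b3,rmC)", "ball_in(b5,rmC)", "free(right)", "robot_in(rmC)"]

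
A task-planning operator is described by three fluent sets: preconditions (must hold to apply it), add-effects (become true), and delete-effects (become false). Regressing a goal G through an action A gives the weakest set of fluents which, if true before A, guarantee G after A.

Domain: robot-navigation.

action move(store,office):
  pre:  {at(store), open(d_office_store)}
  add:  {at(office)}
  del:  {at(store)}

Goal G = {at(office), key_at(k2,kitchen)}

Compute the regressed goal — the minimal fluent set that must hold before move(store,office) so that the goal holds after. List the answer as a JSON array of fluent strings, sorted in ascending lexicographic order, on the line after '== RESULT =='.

Compute (G \ add) ∪ pre:
  G ∩ del = {}  (empty — regression defined)
  G \ add = {at(office), key_at(k2,kitchen)} \ {at(office)} = {key_at(k2,kitchen)}
  ∪ pre   = {key_at(k2,kitchen)} ∪ {at(store), open(d_office_store)}
          = {at(store), key_at(k2,kitchen), open(d_office_store)}

== RESULT ==
["at(store)", "key_at(k2,kitchen)", "open(d_office_store)"]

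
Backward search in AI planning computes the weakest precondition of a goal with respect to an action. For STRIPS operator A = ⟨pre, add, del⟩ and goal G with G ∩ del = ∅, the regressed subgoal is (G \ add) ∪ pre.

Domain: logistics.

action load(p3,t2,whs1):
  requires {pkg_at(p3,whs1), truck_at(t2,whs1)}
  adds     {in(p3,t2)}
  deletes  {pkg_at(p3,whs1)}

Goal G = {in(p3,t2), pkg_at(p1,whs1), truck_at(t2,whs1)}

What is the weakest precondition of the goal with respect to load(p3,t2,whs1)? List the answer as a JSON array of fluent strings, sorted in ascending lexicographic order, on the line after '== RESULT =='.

Compute (G \ add) ∪ pre:
  G ∩ del = {}  (empty — regression defined)
  G \ add = {in(p3,t2), pkg_at(p1,whs1), truck_at(t2,whs1)} \ {in(p3,t2)} = {pkg_at(p1,whs1), truck_at(t2,whs1)}
  ∪ pre   = {pkg_at(p1,whs1), truck_at(t2,whs1)} ∪ {pkg_at(p3,whs1), truck_at(t2,whs1)}
          = {pkg_at(p1,whs1), pkg_at(p3,whs1), truck_at(t2,whs1)}

== RESULT ==
["pkg_at(p1,whs1)", "pkg_at(p3,whs1)", "truck_at(t2,whs1)"]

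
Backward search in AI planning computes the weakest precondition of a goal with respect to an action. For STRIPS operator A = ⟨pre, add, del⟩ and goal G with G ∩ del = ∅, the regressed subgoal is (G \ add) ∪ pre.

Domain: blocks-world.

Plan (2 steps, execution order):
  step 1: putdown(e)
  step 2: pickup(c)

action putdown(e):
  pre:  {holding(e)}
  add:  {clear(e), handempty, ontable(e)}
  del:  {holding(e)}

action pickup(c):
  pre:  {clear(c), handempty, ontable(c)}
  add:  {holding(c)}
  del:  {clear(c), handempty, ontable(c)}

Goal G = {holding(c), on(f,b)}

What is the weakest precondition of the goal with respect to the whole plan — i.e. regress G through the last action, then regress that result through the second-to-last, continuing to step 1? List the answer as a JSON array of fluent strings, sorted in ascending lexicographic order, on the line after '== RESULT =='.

Work backward from the goal:
  through step 2 (pickup(c)): drop {holding(c)}, keep {on(f,b)}, require {clear(c), handempty, ontable(c)}
    → {clear(c), handempty, on(f,b), ontable(c)}
  through step 1 (putdown(e)): drop {handempty}, keep {clear(c), on(f,b), ontable(c)}, require {holding(e)}
    → {clear(c), holding(e), on(f,b), ontable(c)}

== RESULT ==
["clear(c)", "holding(e)", "on(f,b)", "ontable(c)"]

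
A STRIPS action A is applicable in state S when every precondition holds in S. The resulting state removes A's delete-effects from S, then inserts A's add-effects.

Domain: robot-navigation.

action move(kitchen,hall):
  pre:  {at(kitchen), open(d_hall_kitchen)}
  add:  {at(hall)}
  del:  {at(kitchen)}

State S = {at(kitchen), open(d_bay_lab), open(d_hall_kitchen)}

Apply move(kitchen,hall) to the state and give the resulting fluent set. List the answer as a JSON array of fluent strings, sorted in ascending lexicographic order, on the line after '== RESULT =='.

Progress:
  pre ⊆ S: {at(kitchen), open(d_hall_kitchen)} ⊆ S  — applicable
  S \ del = {open(d_bay_lab), open(d_hall_kitchen)}
  ∪ add   = {at(hall), open(d_bay_lab), open(d_hall_kitchen)}

== RESULT ==
["at(hall)", "open(d_bay_lab)", "open(d_hall_kitchen)"]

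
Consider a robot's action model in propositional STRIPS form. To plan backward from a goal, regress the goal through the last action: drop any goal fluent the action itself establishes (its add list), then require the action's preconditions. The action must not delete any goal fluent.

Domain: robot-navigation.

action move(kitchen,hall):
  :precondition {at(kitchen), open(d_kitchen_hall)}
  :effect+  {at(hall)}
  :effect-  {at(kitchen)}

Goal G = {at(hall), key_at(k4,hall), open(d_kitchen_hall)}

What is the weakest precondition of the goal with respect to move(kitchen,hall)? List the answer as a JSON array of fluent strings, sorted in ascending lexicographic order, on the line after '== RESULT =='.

Compute (G \ add) ∪ pre:
  G ∩ del = {}  (empty — regression defined)
  G \ add = {at(hall), key_at(k4,hall), open(d_kitchen_hall)} \ {at(hall)} = {key_at(k4,hall), open(d_kitchen_hall)}
  ∪ pre   = {key_at(k4,hall), open(d_kitchen_hall)} ∪ {at(kitchen), open(d_kitchen_hall)}
          = {at(kitchen), key_at(k4,hall), open(d_kitchen_hall)}

== RESULT ==
["at(kitchen)", "key_at(k4,hall)", "open(d_kitchen_hall)"]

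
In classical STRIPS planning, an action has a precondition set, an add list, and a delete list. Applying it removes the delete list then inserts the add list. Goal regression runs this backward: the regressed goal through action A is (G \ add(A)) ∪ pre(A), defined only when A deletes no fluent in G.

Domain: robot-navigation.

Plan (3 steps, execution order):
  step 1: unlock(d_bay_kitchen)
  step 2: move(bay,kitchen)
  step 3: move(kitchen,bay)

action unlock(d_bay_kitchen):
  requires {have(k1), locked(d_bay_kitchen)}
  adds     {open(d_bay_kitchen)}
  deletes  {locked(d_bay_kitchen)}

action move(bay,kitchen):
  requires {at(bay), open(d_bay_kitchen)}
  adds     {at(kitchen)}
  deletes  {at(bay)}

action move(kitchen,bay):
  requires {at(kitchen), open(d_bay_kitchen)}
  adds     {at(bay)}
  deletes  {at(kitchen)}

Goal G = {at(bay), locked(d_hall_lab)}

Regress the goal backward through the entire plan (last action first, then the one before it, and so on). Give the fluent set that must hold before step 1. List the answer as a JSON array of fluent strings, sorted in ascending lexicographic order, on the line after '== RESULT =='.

Work backward from the goal:
  through step 3 (move(kitchen,bay)): drop {at(bay)}, keep {locked(d_hall_lab)}, require {at(kitchen), open(d_bay_kitchen)}
    → {at(kitchen), locked(d_hall_lab), open(d_bay_kitchen)}
  through step 2 (move(bay,kitchen)): drop {at(kitchen)}, keep {locked(d_hall_lab), open(d_bay_kitchen)}, require {at(bay), open(d_bay_kitchen)}
    → {at(bay), locked(d_hall_lab), open(d_bay_kitchen)}
  through step 1 (unlock(d_bay_kitchen)): drop {open(d_bay_kitchen)}, keep {at(bay), locked(d_hall_lab)}, require {have(k1), locked(d_bay_kitchen)}
    → {at(bay), have(k1), locked(d_bay_kitchen), locked(d_hall_lab)}

== RESULT ==
["at(bay)", "have(k1)", "locked(d_bay_kitchen)", "locked(d_hall_lab)"]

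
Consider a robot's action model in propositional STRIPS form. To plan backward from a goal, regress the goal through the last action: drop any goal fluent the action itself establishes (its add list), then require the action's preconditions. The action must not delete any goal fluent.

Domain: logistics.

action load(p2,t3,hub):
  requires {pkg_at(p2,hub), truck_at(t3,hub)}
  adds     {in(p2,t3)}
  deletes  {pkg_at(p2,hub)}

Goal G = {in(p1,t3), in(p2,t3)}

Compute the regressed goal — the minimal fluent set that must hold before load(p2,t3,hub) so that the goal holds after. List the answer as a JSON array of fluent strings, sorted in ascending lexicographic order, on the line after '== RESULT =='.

Regress:
  G ∩ del = {}  (empty — regression defined)
  G \ add = {in(p1,t3), in(p2,t3)} \ {in(p2,t3)} = {in(p1,t3)}
  ∪ pre   = {in(p1,t3)} ∪ {pkg_at(p2,hub), truck_at(t3,hub)}
          = {in(p1,t3), pkg_at(p2,hub), truck_at(t3,hub)}

== RESULT ==
["in(p1,t3)", "pkg_at(p2,hub)", "truck_at(t3,hub)"]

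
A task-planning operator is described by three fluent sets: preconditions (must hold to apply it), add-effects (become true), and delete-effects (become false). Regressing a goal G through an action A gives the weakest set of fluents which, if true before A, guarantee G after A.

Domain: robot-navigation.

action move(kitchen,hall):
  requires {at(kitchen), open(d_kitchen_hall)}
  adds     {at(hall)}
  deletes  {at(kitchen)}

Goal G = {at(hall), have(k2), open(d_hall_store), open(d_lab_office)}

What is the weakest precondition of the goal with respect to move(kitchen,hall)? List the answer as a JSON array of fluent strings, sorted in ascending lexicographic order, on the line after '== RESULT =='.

Compute (G \ add) ∪ pre:
  G ∩ del = {}  (empty — regression defined)
  G \ add = {at(hall), have(k2), open(d_hall_store), open(d_lab_office)} \ {at(hall)} = {have(k2), open(d_hall_store), open(d_lab_office)}
  ∪ pre   = {have(k2), open(d_hall_store), open(d_lab_office)} ∪ {at(kitchen), open(d_kitchen_hall)}
          = {at(kitchen), have(k2), open(d_hall_store), open(d_kitchen_hall), open(d_lab_office)}

== RESULT ==
["at(kitchen)", "have(k2)", "open(d_hall_store)", "open(d_kitchen_hall)", "open(d_lab_office)"]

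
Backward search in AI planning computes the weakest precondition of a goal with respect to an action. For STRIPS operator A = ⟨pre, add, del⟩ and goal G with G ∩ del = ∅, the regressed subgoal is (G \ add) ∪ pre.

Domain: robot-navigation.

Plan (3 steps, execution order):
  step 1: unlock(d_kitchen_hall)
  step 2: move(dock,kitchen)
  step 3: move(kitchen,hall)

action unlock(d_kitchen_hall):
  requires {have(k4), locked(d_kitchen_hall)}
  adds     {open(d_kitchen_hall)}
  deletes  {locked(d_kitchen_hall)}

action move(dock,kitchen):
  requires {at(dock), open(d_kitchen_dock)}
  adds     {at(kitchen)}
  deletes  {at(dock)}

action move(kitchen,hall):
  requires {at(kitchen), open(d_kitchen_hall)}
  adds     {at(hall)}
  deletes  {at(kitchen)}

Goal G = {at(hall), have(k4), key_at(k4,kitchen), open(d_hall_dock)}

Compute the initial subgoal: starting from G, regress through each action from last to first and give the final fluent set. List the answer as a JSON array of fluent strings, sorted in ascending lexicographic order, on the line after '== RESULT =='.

Work backward from the goal:
  through step 3 (move(kitchen,hall)): drop {at(hall)}, keep {have(k4), key_at(k4,kitchen), open(d_hall_dock)}, require {at(kitchen), open(d_kitchen_hall)}
    → {at(kitchen), have(k4), key_at(k4,kitchen), open(d_hall_dock), open(d_kitchen_hall)}
  through step 2 (move(dock,kitchen)): drop {at(kitchen)}, keep {have(k4), key_at(k4,kitchen), open(d_hall_dock), open(d_kitchen_hall)}, require {at(dock), open(d_kitchen_dock)}
    → {at(dock), have(k4), key_at(k4,kitchen), open(d_hall_dock), open(d_kitchen_dock), open(d_kitchen_hall)}
  through step 1 (unlock(d_kitchen_hall)): drop {open(d_kitchen_hall)}, keep {at(dock), have(k4), key_at(k4,kitchen), open(d_hall_dock), open(d_kitchen_dock)}, require {have(k4), locked(d_kitchen_hall)}
    → {at(dock), have(k4), key_at(k4,kitchen), locked(d_kitchen_hall), open(d_hall_dock), open(d_kitchen_dock)}

== RESULT ==
["at(dock)", "have(k4)", "key_at(k4,kitchen)", "locked(d_kitchen_hall)", "open(d_hall_dock)", "open(d_kitchen_dock)"]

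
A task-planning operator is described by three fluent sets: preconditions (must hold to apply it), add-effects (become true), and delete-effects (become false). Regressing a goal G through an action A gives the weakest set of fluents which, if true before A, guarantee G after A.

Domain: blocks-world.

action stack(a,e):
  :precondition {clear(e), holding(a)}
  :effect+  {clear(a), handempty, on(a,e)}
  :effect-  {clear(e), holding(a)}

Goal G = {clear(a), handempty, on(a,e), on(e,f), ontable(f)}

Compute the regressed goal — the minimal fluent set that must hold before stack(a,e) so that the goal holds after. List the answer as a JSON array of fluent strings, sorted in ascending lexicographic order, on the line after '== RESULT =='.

Regress:
  G ∩ del = {}  (empty — regression defined)
  G \ add = {clear(a), handempty, on(a,e), on(e,f), ontable(f)} \ {clear(a), handempty, on(a,e)} = {on(e,f), ontable(f)}
  ∪ pre   = {on(e,f), ontable(f)} ∪ {clear(e), holding(a)}
          = {clear(e), holding(a), on(e,f), ontable(f)}

== RESULT ==
["clear(e)", "holding(a)", "on(e,f)", "ontable(f)"]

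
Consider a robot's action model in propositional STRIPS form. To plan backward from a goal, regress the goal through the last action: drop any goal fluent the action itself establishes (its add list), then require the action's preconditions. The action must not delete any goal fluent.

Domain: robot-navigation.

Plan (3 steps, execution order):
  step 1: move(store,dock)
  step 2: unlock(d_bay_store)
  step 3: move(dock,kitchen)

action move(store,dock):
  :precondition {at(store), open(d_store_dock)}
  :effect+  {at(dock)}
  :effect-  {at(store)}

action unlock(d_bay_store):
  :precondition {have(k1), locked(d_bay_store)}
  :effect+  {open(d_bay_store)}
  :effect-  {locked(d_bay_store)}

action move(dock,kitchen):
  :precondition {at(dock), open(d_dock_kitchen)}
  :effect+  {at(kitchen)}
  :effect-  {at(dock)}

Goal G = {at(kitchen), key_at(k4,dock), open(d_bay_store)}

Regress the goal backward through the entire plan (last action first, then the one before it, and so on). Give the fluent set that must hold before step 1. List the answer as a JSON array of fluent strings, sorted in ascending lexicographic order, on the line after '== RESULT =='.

Work backward from the goal:
  through step 3 (move(dock,kitchen)): drop {at(kitchen)}, keep {key_at(k4,dock), open(d_bay_store)}, require {at(dock), open(d_dock_kitchen)}
    → {at(dock), key_at(k4,dock), open(d_bay_store), open(d_dock_kitchen)}
  through step 2 (unlock(d_bay_store)): drop {open(d_bay_store)}, keep {at(dock), key_at(k4,dock), open(d_dock_kitchen)}, require {have(k1), locked(d_bay_store)}
    → {at(dock), have(k1), key_at(k4,dock), locked(d_bay_store), open(d_dock_kitchen)}
  through step 1 (move(store,dock)): drop {at(dock)}, keep {have(k1), key_at(k4,dock), locked(d_bay_store), open(d_dock_kitchen)}, require {at(store), open(d_store_dock)}
    → {at(store), have(k1), key_at(k4,dock), locked(d_bay_store), open(d_dock_kitchen), open(d_store_dock)}

== RESULT ==
["at(store)", "have(k1)", "key_at(k4,dock)", "locked(d_bay_store)", "open(d_dock_kitchen)", "open(d_store_dock)"]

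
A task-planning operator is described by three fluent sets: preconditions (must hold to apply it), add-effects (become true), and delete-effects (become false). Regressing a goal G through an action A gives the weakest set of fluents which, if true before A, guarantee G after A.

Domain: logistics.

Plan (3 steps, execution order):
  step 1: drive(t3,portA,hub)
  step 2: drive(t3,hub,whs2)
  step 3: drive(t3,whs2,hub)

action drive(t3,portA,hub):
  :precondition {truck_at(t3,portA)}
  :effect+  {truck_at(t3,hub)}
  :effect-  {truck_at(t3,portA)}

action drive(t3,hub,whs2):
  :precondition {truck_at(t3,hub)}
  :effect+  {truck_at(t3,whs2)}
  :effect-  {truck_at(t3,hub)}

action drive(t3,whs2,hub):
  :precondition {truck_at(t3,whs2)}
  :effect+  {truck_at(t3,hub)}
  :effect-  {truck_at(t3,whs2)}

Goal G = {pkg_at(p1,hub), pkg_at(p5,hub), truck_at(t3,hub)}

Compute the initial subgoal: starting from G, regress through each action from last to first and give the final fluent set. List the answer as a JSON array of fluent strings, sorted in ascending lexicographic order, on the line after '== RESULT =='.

Work backward from the goal:
  through step 3 (drive(t3,whs2,hub)): drop {truck_at(t3,hub)}, keep {pkg_at(p1,hub), pkg_at(p5,hub)}, require {truck_at(t3,whs2)}
    → {pkg_at(p1,hub), pkg_at(p5,hub), truck_at(t3,whs2)}
  through step 2 (drive(t3,hub,whs2)): drop {truck_at(t3,whs2)}, keep {pkg_at(p1,hub), pkg_at(p5,hub)}, require {truck_at(t3,hub)}
    → {pkg_at(p1,hub), pkg_at(p5,hub), truck_at(t3,hub)}
  through step 1 (drive(t3,portA,hub)): drop {truck_at(t3,hub)}, keep {pkg_at(p1,hub), pkg_at(p5,hub)}, require {truck_at(t3,portA)}
    → {pkg_at(p1,hub), pkg_at(p5,hub), truck_at(t3,portA)}

== RESULT ==
["pkg_at(p1,hub)", "pkg_at(p5,hub)", "truck_at(t3,portA)"]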